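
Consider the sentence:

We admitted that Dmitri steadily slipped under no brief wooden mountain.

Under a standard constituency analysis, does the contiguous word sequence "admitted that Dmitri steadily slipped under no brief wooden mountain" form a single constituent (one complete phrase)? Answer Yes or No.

Yes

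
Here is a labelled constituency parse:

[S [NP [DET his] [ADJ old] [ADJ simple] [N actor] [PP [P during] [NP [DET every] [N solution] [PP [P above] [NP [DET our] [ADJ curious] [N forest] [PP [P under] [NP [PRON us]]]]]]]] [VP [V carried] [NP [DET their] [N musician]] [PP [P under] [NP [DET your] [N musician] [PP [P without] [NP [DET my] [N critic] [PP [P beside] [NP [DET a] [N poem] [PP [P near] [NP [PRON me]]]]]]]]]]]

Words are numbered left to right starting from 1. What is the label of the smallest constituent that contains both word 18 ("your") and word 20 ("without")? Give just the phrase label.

Both words fall inside [NP your musician without my critic beside a poem near me] (words 18–27), and no smaller constituent contains them both. Label: NP.

NP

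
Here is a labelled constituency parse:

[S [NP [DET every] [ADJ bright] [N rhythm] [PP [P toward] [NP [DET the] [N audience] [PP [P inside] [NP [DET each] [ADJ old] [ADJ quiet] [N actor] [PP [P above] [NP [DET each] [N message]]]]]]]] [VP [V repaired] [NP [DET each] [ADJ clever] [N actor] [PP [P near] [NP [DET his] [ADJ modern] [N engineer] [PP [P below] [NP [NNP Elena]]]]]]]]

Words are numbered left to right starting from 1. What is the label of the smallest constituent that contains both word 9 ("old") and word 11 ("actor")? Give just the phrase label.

NP

Both words fall inside [NP each old quiet actor above each message] (words 8–14), and no smaller constituent contains them both. Label: NP.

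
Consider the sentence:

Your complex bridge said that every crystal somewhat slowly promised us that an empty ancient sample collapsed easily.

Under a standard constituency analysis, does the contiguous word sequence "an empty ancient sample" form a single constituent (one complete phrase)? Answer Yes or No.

"an empty ancient sample" is exactly the noun phrase [NP an empty ancient sample], a complete constituent.

Yes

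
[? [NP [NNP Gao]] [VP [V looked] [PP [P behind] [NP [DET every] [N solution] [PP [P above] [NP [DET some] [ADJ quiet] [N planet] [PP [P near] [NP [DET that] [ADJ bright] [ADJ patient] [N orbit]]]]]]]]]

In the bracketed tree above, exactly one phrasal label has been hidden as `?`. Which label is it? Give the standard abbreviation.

S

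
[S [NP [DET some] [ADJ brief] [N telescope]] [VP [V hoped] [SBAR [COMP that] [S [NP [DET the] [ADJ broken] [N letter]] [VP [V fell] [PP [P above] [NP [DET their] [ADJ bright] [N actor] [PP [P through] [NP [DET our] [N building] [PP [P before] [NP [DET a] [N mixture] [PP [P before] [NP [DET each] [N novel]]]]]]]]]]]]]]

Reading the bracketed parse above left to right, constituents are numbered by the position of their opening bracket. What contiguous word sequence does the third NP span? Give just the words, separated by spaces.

their bright actor through our building before a mixture before each novel

Opening `[NP` markers occur at word positions 1, 6, 11, 15, 18, 21; the third of these opens the constituent [NP their bright actor through our building before a mixture before each novel].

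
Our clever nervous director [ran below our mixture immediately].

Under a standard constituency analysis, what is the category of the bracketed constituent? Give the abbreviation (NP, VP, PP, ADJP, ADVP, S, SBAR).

VP

The span is built around the verb "ran" — a verb phrase (VP).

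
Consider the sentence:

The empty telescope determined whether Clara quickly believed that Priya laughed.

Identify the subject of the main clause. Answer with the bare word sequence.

the empty telescope

"the empty telescope" is the NP that combines with the VP headed by "determined" to form the main clause — the subject.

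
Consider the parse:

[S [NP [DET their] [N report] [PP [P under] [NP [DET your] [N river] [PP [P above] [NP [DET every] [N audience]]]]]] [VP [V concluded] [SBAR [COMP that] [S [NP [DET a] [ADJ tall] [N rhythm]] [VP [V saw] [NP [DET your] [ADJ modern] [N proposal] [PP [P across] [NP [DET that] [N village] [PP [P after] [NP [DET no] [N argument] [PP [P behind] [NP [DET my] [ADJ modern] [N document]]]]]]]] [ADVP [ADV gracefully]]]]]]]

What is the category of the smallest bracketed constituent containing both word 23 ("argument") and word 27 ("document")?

Word 23 lies under S → VP → SBAR → S → VP → NP → PP → NP → PP → NP → N; word 27 lies under S → VP → SBAR → S → VP → NP → PP → NP → PP → NP → PP → NP → N. The lowest shared node is the NP.

NP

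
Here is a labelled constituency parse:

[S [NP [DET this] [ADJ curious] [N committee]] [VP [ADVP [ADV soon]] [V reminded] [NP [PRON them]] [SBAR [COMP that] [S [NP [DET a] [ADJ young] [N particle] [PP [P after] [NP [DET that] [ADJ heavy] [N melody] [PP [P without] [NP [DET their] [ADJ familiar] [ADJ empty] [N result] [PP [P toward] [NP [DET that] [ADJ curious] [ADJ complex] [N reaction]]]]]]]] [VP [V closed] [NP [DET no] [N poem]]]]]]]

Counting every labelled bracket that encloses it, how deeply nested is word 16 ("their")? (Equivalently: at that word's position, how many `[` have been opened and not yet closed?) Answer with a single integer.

10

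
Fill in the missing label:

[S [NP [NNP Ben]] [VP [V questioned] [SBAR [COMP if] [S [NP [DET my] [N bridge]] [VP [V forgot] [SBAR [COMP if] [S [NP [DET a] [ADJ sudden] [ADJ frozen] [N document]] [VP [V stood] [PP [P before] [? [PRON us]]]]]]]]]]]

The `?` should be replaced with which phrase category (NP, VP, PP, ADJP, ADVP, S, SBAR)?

A constituent whose immediate children are PRON 'us' is a noun phrase: NP.

NP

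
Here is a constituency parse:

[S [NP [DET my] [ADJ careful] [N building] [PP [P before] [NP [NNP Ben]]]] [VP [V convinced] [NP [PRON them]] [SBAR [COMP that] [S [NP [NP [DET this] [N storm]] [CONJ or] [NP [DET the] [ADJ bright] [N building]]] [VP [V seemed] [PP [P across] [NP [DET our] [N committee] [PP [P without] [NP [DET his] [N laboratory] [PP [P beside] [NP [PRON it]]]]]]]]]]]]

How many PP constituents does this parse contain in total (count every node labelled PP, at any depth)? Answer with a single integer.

4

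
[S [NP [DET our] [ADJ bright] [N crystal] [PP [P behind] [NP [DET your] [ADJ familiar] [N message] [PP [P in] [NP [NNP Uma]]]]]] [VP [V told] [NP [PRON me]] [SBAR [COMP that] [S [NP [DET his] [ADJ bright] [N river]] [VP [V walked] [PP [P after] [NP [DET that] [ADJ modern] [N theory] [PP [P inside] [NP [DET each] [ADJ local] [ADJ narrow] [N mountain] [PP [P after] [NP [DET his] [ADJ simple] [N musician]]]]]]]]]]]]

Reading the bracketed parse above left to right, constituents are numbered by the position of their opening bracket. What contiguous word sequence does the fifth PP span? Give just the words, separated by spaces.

after his simple musician

The PP opening brackets appear, in order, over: "behind your familiar message in Uma"; "in Uma"; "after that modern theory inside each local narrow mountain after his simple musician"; "inside each local narrow mountain after his simple musician"; "after his simple musician". The fifth one spans "after his simple musician".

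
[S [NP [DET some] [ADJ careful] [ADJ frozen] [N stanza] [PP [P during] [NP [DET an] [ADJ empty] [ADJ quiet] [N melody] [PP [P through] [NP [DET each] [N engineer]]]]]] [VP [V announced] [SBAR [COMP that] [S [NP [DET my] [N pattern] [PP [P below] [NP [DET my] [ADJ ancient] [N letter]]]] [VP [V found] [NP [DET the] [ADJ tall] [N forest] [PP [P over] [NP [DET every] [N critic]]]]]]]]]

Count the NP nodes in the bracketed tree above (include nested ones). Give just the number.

Scanning left to right, an opening `[NP` appears at word positions 1, 6, 11, 15, 18, 22, 26 — 7 in total.

7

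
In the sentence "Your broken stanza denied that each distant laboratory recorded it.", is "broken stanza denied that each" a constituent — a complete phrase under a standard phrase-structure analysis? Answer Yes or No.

No

The smallest constituent containing the whole sequence is the clause [S your broken stanza denied that each distant laboratory recorded it], but the sequence is only part of it — it straddles the boundary between noun phrase "your broken stanza" and verb phrase "denied that each distant laboratory recorded it".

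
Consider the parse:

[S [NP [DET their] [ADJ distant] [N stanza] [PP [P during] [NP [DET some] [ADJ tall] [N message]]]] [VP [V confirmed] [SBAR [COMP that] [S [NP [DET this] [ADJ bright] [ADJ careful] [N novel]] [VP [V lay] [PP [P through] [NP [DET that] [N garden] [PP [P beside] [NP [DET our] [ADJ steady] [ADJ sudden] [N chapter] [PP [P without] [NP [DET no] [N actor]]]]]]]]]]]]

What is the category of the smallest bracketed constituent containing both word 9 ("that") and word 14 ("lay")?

SBAR

Word 9 lies under S → VP → SBAR → COMP; word 14 lies under S → VP → SBAR → S → VP → V. The lowest shared node is the SBAR.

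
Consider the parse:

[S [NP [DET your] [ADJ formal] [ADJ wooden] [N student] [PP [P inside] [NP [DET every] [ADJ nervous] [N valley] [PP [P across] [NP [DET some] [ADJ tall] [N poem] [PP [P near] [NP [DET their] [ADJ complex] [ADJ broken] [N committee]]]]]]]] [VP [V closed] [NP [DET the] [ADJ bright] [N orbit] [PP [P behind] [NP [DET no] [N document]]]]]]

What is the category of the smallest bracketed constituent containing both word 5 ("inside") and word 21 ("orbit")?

S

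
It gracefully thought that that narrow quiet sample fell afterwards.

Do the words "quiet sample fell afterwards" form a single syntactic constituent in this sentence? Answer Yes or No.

The smallest constituent containing the whole sequence is the clause [S that narrow quiet sample fell afterwards], but the sequence is only part of it — it straddles the boundary between noun phrase "that narrow quiet sample" and verb phrase "fell afterwards".

No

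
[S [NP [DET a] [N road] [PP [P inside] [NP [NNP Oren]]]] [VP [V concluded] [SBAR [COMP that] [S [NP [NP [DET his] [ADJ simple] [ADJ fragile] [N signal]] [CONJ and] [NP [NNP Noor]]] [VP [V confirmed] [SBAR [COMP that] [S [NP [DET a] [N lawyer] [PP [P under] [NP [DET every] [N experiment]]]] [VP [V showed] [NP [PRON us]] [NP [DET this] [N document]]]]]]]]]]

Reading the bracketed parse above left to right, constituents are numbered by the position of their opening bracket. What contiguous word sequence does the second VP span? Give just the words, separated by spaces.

confirmed that a lawyer under every experiment showed us this document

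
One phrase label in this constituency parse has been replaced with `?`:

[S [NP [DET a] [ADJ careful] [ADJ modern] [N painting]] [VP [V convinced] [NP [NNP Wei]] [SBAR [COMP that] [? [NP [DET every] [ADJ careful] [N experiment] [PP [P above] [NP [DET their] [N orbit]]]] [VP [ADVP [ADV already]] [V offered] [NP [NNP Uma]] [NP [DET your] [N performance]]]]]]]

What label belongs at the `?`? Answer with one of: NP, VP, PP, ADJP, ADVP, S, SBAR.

Looking at what the `?` directly dominates — NP, VP — this is a clause (S).

S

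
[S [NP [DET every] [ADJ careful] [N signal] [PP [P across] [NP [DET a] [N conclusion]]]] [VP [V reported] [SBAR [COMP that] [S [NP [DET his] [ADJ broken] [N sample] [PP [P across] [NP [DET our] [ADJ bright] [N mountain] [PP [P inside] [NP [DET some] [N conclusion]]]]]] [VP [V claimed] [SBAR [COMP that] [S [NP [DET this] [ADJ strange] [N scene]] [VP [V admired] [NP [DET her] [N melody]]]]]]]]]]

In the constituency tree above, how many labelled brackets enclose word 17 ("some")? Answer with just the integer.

The word sits inside DET, which is inside NP, inside PP, inside NP, inside PP, inside NP, inside S, inside SBAR, inside VP, inside S — 10 brackets in all.

10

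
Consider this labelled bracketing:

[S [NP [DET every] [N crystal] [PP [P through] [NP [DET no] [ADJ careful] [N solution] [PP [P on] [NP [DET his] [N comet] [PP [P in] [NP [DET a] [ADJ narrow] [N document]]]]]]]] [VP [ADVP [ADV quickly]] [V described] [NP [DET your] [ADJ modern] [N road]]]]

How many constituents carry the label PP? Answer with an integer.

3

Listing each PP by its span: [PP through no careful solution on his comet in a narrow document]; [PP on his comet in a narrow document]; [PP in a narrow document] — that makes 3.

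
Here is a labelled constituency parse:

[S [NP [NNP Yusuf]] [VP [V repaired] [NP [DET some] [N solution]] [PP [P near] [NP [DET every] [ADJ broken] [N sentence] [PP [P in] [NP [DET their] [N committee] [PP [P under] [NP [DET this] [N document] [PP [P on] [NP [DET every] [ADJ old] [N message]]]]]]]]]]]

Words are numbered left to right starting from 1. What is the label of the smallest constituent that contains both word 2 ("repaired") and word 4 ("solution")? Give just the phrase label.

VP

Both words fall inside [VP repaired some solution near every broken sentence in their committee under this document on every old message] (words 2–18), and no smaller constituent contains them both. Label: VP.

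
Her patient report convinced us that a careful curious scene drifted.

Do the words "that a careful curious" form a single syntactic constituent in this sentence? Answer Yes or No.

No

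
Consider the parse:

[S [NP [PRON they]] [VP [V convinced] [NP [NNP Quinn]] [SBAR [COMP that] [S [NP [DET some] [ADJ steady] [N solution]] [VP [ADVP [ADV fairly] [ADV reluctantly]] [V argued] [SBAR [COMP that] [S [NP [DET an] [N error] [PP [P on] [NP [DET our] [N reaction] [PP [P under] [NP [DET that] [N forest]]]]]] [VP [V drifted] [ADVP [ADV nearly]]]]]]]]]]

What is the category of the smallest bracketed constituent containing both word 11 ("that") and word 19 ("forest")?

SBAR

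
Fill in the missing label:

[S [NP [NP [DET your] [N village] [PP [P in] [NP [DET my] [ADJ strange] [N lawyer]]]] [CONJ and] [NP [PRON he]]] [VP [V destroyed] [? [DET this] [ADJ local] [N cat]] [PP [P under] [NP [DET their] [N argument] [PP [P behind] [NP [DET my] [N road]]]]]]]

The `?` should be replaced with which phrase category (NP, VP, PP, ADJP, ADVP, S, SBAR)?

NP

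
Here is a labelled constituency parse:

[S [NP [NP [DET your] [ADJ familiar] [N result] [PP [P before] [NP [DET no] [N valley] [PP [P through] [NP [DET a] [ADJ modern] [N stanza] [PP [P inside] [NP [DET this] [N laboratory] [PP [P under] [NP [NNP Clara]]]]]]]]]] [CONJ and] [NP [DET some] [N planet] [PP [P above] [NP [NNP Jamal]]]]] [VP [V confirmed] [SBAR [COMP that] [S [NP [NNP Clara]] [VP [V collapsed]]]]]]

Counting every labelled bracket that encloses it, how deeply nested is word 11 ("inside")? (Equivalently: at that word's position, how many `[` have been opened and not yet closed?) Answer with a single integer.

9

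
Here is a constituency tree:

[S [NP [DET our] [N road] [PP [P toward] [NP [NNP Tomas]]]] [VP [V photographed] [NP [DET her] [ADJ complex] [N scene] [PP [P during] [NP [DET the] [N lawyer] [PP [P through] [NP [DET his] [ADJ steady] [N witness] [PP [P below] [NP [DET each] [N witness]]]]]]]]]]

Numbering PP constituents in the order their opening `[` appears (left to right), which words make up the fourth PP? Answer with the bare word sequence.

below each witness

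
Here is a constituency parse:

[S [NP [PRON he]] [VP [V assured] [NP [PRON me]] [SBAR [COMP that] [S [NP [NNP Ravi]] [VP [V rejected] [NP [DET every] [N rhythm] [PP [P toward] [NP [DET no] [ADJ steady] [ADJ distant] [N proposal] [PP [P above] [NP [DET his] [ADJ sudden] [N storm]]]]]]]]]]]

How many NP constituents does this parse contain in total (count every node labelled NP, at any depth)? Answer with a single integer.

Listing each NP by its span: [NP he]; [NP me]; [NP Ravi]; [NP every rhythm toward no steady distant proposal above his sudden storm]; [NP no steady distant proposal above his sudden storm]; [NP his sudden storm] — that makes 6.

6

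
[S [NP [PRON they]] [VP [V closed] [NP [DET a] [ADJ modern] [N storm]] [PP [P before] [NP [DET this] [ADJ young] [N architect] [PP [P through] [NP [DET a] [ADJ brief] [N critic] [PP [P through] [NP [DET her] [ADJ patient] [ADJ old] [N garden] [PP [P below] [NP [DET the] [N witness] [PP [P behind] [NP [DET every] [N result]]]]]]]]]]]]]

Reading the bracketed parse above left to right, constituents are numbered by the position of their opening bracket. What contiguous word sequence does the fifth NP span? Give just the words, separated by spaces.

In left-to-right order the NP constituents are "they"; "a modern storm"; "this young architect through a brief critic through her patient old garden below the witness behind every result"; "a brief critic through her patient old garden below the witness behind every result"; "her patient old garden below the witness behind every result"; "the witness behind every result"; "every result". Number 5 is "her patient old garden below the witness behind every result".

her patient old garden below the witness behind every result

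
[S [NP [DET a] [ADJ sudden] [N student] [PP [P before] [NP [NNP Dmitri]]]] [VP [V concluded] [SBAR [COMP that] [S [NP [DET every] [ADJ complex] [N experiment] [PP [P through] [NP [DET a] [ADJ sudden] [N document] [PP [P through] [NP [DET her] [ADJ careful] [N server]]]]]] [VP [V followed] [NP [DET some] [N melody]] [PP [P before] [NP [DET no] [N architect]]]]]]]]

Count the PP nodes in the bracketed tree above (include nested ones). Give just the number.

4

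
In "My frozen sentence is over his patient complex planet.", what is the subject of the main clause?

The subject of the main clause is the NP immediately before the verb "is": "my frozen sentence".

my frozen sentence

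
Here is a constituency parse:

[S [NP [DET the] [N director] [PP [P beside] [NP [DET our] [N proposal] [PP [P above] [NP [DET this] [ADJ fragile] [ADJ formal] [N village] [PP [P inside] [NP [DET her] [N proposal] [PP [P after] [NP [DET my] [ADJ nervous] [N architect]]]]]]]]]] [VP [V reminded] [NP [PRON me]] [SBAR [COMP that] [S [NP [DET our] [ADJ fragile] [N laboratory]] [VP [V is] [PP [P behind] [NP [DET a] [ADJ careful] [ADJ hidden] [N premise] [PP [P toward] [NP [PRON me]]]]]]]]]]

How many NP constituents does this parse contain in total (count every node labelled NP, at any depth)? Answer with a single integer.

9

Scanning left to right, an opening `[NP` appears at word positions 1, 4, 7, 12, 15, 19, 21, 26, 31 — 9 in total.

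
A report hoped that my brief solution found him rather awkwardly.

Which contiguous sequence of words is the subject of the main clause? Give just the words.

a report

"a report" is the NP that combines with the VP headed by "hoped" to form the main clause — the subject.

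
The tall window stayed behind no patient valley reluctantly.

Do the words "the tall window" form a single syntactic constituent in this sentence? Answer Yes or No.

Yes

"the tall window" is exactly the noun phrase [NP the tall window], a complete constituent.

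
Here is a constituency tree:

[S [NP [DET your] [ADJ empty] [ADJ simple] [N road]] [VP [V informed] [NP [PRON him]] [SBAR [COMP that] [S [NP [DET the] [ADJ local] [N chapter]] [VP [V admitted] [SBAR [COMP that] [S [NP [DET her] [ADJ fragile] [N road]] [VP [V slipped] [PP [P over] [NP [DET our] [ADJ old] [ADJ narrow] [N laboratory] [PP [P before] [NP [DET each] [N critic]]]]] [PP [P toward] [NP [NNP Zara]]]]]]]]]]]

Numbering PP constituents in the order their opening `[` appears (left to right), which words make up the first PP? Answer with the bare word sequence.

In left-to-right order the PP constituents are "over our old narrow laboratory before each critic"; "before each critic"; "toward Zara". Number 1 is "over our old narrow laboratory before each critic".

over our old narrow laboratory before each critic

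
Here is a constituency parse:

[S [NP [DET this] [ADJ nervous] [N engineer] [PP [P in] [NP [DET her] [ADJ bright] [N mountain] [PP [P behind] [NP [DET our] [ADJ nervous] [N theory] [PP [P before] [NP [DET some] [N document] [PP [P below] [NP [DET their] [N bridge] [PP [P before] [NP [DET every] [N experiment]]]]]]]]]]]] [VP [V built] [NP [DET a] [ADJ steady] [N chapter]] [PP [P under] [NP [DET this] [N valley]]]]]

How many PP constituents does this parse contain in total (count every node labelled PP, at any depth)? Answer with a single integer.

The PP constituents are: [PP in her bright mountain behind our nervous theory before some document below their bridge before every experiment]; [PP behind our nervous theory before some document below their bridge before every experiment]; [PP before some document below their bridge before every experiment]; [PP below their bridge before every experiment]; [PP before every experiment]; [PP under this valley]. Total: 6.

6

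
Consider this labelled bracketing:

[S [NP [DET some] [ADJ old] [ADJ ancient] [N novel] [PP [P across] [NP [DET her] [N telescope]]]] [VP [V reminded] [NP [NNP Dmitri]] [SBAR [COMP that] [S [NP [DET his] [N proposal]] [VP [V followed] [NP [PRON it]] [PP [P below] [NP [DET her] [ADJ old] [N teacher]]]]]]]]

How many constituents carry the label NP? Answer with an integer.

6

Scanning left to right, an opening `[NP` appears at word positions 1, 6, 9, 11, 14, 16 — 6 in total.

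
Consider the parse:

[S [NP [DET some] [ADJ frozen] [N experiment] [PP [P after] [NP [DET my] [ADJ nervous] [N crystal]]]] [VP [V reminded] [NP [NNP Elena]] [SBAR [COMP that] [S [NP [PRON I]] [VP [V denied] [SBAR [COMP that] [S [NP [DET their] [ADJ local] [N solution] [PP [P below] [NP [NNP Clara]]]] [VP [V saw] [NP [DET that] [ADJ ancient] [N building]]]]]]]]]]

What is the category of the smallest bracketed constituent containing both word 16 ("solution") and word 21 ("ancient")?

S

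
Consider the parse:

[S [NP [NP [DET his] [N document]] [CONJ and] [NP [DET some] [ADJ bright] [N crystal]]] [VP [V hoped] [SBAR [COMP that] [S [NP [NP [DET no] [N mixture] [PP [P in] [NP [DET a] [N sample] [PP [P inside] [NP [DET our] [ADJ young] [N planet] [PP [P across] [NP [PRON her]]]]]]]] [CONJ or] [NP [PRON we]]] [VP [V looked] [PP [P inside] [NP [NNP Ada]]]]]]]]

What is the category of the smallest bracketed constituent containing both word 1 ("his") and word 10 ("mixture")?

Word 1 lies under S → NP → NP → DET; word 10 lies under S → VP → SBAR → S → NP → NP → N. The lowest shared node is the S.

S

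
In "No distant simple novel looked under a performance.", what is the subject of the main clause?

no distant simple novel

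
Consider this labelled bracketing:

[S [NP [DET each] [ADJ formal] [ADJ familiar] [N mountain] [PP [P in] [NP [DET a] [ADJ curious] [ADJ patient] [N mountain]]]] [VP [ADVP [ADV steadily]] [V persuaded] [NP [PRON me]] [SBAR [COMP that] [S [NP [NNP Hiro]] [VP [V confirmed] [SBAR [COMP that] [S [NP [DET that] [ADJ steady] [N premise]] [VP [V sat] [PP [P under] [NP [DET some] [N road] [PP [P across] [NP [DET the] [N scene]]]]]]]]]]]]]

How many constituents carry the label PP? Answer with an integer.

Scanning left to right, an opening `[PP` appears at word positions 5, 21, 24 — 3 in total.

3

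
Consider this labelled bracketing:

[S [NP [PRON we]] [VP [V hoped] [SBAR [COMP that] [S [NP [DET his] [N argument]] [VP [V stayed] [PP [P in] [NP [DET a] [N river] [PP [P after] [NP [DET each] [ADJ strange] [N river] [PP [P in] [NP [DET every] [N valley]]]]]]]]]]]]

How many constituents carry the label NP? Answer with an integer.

5

Listing each NP by its span: [NP we]; [NP his argument]; [NP a river after each strange river in every valley]; [NP each strange river in every valley]; [NP every valley] — that makes 5.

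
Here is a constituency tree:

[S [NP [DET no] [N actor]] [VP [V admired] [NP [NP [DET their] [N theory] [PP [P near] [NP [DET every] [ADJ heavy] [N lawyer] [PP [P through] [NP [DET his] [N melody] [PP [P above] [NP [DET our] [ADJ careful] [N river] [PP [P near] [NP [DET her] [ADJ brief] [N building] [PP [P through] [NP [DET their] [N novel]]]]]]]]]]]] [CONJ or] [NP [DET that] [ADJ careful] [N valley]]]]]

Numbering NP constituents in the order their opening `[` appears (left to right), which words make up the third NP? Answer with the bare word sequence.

The NP opening brackets appear, in order, over: "no actor"; "their theory near every heavy lawyer through his melody above our careful river near her brief building through their novel or that careful valley"; "their theory near every heavy lawyer through his melody above our careful river near her brief building through their novel"; "every heavy lawyer through his melody above our careful river near her brief building through their novel"; "his melody above our careful river near her brief building through their novel"; "our careful river near her brief building through their novel"; "her brief building through their novel"; "their novel"; "that careful valley". The third one spans "their theory near every heavy lawyer through his melody above our careful river near her brief building through their novel".

their theory near every heavy lawyer through his melody above our careful river near her brief building through their novel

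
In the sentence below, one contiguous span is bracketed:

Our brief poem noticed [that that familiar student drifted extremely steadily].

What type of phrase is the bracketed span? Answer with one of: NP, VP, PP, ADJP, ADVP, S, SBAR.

SBAR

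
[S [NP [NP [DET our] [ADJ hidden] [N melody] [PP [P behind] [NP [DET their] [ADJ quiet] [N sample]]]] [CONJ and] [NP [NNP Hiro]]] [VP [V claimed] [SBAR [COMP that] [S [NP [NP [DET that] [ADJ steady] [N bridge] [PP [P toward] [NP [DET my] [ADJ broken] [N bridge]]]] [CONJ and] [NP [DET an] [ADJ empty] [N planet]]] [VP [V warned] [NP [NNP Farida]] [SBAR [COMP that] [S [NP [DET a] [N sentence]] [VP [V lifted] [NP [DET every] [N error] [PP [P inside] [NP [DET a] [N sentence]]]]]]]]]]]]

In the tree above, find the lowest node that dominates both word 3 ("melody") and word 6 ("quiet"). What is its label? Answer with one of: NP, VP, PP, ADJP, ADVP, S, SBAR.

NP

Both words fall inside [NP our hidden melody behind their quiet sample] (words 1–7), and no smaller constituent contains them both. Label: NP.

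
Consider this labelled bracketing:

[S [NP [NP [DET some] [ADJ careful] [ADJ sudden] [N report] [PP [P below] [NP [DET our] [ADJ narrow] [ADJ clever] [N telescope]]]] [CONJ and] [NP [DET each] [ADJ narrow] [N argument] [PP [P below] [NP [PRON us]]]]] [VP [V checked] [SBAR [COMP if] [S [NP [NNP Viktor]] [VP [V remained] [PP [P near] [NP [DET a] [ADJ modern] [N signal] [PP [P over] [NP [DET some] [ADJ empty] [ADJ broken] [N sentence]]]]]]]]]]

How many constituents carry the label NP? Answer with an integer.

Scanning left to right, an opening `[NP` appears at word positions 1, 1, 6, 11, 15, 18, 21, 25 — 8 in total.

8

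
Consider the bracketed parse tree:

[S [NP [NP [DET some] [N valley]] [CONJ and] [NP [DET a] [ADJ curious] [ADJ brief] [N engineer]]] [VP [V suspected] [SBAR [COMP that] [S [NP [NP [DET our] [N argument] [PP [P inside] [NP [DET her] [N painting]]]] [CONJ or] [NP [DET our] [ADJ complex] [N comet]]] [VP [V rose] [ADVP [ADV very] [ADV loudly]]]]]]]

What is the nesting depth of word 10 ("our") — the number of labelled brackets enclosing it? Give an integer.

Path from the root down to the word: S → VP → SBAR → S → NP → NP → DET. That is 7 enclosing brackets.

7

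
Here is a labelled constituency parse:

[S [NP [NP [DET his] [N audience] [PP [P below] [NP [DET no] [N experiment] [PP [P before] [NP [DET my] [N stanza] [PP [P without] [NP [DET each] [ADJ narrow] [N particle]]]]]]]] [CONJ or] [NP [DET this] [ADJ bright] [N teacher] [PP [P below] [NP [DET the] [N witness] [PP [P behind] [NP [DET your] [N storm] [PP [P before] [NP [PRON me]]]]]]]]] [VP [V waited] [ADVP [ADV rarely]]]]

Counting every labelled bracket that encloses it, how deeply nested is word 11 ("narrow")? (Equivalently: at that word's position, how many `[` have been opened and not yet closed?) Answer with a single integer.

The word sits inside ADJ, which is inside NP, inside PP, inside NP, inside PP, inside NP, inside PP, inside NP, inside NP, inside S — 10 brackets in all.

10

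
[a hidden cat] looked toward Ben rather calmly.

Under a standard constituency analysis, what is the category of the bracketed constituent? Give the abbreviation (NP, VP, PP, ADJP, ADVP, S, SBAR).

The bracketed span "a hidden cat" is headed by "cat", making it a noun phrase (NP).

NP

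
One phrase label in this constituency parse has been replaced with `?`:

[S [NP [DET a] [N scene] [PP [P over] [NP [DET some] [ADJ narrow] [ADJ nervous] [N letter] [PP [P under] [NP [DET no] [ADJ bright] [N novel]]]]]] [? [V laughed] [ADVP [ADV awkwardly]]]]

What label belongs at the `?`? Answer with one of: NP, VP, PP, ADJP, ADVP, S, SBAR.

VP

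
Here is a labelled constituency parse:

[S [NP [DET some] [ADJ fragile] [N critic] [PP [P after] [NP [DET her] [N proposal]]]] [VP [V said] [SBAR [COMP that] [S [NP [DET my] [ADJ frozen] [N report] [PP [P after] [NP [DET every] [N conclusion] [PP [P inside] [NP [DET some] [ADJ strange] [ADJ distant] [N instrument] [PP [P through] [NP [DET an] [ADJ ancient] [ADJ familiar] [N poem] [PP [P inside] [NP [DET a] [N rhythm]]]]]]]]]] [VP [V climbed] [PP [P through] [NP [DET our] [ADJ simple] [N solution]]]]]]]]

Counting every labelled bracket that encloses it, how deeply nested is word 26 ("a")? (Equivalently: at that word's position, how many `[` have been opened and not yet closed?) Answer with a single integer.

14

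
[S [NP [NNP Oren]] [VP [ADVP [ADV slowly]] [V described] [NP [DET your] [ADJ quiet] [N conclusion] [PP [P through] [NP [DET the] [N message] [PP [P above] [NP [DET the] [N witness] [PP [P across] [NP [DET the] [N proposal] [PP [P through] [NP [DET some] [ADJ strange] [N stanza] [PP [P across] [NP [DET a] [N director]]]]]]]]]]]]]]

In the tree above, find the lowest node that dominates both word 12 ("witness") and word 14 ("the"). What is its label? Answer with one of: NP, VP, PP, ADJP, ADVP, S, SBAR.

Word 12 lies under S → VP → NP → PP → NP → PP → NP → N; word 14 lies under S → VP → NP → PP → NP → PP → NP → PP → NP → DET. The lowest shared node is the NP.

NP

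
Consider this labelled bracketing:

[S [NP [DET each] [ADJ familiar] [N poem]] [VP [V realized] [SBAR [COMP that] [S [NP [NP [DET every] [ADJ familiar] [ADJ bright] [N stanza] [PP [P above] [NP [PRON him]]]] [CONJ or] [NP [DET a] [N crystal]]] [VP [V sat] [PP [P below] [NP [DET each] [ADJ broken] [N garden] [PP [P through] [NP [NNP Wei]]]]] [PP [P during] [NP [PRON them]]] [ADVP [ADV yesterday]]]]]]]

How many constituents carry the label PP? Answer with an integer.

4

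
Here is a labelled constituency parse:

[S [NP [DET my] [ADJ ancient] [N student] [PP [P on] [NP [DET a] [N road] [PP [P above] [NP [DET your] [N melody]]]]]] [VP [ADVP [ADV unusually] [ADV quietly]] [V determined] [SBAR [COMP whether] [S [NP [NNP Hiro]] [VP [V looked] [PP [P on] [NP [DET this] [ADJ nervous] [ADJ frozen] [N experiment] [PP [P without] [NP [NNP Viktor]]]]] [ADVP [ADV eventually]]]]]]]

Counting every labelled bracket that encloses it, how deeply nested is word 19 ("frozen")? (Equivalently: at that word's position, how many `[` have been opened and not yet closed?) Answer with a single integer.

8

The word sits inside ADJ, which is inside NP, inside PP, inside VP, inside S, inside SBAR, inside VP, inside S — 8 brackets in all.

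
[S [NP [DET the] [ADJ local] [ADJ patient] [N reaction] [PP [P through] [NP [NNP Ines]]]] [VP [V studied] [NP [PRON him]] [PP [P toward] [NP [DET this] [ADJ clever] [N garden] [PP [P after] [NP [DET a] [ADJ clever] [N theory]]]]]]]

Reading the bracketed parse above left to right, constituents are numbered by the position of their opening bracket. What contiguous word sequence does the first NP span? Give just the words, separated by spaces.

the local patient reaction through Ines

In left-to-right order the NP constituents are "the local patient reaction through Ines"; "Ines"; "him"; "this clever garden after a clever theory"; "a clever theory". Number 1 is "the local patient reaction through Ines".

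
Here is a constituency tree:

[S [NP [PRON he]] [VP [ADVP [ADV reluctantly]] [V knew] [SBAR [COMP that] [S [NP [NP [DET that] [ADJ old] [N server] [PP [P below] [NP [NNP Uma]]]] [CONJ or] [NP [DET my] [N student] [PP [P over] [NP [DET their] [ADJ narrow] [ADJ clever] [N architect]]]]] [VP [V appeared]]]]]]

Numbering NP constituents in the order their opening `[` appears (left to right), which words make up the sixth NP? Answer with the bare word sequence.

The NP opening brackets appear, in order, over: "he"; "that old server below Uma or my student over their narrow clever architect"; "that old server below Uma"; "Uma"; "my student over their narrow clever architect"; "their narrow clever architect". The sixth one spans "their narrow clever architect".

their narrow clever architect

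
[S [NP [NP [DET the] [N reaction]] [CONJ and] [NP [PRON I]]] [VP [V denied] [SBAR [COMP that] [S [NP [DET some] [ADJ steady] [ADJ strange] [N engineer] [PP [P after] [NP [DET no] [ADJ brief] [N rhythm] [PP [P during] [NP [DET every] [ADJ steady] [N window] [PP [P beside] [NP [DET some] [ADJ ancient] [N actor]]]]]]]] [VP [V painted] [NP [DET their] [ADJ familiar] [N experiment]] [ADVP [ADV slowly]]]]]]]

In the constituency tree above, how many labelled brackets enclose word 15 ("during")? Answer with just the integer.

Path from the root down to the word: S → VP → SBAR → S → NP → PP → NP → PP → P. That is 9 enclosing brackets.

9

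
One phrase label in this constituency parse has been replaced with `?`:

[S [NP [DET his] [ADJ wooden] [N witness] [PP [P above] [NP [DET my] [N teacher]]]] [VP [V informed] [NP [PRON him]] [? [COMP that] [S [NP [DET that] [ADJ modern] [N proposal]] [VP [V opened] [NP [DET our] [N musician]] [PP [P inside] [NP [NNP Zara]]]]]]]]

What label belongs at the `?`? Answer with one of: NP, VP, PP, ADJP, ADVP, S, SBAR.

A constituent whose immediate children are COMP 'that', S is a subordinate clause: SBAR.

SBAR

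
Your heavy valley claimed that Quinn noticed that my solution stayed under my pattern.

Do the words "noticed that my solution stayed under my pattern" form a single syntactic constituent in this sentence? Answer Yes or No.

Yes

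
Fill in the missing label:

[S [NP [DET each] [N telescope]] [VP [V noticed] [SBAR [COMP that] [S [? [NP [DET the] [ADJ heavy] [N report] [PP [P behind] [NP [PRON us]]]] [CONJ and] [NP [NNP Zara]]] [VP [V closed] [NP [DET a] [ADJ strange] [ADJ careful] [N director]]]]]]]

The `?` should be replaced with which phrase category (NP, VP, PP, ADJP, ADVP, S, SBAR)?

Looking at what the `?` directly dominates — NP, CONJ 'and', NP — this is a noun phrase (NP).

NP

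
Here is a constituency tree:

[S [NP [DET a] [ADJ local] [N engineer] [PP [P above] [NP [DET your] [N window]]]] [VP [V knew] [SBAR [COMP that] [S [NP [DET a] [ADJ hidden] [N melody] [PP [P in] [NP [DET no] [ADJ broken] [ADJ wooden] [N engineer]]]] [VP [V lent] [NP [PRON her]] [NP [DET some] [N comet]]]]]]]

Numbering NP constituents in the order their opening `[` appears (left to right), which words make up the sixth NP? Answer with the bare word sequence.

In left-to-right order the NP constituents are "a local engineer above your window"; "your window"; "a hidden melody in no broken wooden engineer"; "no broken wooden engineer"; "her"; "some comet". Number 6 is "some comet".

some comet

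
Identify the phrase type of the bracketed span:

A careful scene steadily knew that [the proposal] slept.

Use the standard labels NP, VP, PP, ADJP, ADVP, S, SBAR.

NP

The bracketed span "the proposal" is headed by "proposal", making it a noun phrase (NP).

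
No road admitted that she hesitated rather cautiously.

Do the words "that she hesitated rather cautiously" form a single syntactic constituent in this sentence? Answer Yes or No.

Yes

These words form the whole subordinate clause headed by "that", so yes — one constituent.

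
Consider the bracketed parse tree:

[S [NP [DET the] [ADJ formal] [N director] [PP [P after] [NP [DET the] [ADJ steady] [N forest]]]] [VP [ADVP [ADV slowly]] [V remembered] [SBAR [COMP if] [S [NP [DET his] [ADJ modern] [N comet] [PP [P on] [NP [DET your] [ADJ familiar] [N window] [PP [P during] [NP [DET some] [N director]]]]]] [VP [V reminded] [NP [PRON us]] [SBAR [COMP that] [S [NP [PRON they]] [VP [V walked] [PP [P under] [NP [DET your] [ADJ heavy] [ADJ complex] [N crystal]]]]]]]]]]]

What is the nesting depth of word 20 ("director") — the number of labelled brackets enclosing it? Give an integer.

Path from the root down to the word: S → VP → SBAR → S → NP → PP → NP → PP → NP → N. That is 10 enclosing brackets.

10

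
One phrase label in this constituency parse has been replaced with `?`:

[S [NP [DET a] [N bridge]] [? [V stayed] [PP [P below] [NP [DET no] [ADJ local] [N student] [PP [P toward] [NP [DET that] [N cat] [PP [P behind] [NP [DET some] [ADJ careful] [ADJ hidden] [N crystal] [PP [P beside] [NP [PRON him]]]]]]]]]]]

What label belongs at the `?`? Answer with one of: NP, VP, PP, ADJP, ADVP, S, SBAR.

VP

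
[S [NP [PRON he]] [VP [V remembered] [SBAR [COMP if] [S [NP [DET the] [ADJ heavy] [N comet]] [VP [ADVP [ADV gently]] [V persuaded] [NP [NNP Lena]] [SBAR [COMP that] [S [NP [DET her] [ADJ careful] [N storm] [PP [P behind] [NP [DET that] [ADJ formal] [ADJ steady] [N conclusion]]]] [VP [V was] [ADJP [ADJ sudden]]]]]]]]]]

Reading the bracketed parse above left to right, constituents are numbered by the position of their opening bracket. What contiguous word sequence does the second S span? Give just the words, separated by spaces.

the heavy comet gently persuaded Lena that her careful storm behind that formal steady conclusion was sudden

In left-to-right order the S constituents are "he remembered if the heavy comet gently persuaded Lena that her careful storm behind that formal steady conclusion was sudden"; "the heavy comet gently persuaded Lena that her careful storm behind that formal steady conclusion was sudden"; "her careful storm behind that formal steady conclusion was sudden". Number 2 is "the heavy comet gently persuaded Lena that her careful storm behind that formal steady conclusion was sudden".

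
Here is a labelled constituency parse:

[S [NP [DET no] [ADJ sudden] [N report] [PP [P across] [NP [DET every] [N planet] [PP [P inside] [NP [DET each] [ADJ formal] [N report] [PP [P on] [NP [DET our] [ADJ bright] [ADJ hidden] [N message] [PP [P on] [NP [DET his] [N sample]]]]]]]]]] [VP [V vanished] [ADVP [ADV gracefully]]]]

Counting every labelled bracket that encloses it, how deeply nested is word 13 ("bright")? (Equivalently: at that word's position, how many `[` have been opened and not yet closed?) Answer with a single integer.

9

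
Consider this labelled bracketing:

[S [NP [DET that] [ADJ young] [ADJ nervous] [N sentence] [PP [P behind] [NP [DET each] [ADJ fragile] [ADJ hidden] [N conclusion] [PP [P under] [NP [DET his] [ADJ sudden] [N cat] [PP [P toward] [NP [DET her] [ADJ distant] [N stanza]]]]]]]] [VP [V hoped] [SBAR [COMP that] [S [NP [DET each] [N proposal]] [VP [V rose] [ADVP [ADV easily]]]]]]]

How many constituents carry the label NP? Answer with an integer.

The NP constituents are: [NP that young nervous sentence behind each fragile hidden conclusion under his sudden cat toward her distant stanza]; [NP each fragile hidden conclusion under his sudden cat toward her distant stanza]; [NP his sudden cat toward her distant stanza]; [NP her distant stanza]; [NP each proposal]. Total: 5.

5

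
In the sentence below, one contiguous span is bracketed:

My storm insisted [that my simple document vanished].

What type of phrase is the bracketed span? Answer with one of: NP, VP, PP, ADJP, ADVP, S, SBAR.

The span is built around the complementizer "that" — a subordinate clause (SBAR).

SBAR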